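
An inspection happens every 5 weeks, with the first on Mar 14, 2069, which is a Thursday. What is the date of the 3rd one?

May 23, 2069

The 3rd occurrence is 2 intervals after the first: 2 × 35 = 70 days after Mar 14, 2069.
Mar has 31 days — 17 days to the end of Mar leaves 53.
Apr has 30 days (23 left).
23 days into May → May 23, 2069.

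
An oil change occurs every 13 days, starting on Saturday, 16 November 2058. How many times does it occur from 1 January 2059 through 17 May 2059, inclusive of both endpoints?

Occurrences land 13·i days after 16 November 2058 for i = 0, 1, 2, …
1 January 2059 is 46 days after the start; 46 ÷ 13 = 3 remainder 7; since the remainder is 7, round up to i = 4. First occurrence in the window: #5 on 7 January 2059 (4×13 = 52 days in).
17 May 2059 is 182 days after the start; 182 ÷ 13 = 14 remainder 0. Last occurrence in the window: #15 on 17 May 2059.
Occurrences #5 through #15: 11 in total.

11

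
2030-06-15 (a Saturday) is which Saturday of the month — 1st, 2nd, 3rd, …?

Day 15 falls in week ⌈15/7⌉ of the month.
Days 1–7 hold the 1st Saturday, 8–14 the 2nd, 15–21 the 3rd, 22–28 the 4th, 29–31 the 5th.
15 is in the range for the 3rd.

3rd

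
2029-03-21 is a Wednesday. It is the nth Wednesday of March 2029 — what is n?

Day 21 falls in week ⌈21/7⌉ of the month.
Days 1–7 hold the 1st Wednesday, 8–14 the 2nd, 15–21 the 3rd, 22–28 the 4th, 29–31 the 5th.
21 is in the range for the 3rd.

3rd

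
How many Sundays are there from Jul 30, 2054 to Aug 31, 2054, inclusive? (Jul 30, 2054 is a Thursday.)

5

Jul 30, 2054 is a Thursday; the first Sunday on or after it is Aug 2, 2054 (3 days later).
From Aug 2, 2054 to Aug 31, 2054 is 31 − 2 = 29 days.
29 ÷ 7 = 4 full weeks with remainder 1, so 4 more Sundays after the first → 5.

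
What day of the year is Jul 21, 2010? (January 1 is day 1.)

202

Days in months before Jul: 31 + 28 + 31 + 30 + 31 + 30 = 181.
Plus 21 days into Jul → day 202.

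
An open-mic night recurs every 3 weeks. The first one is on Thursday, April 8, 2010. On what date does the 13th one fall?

December 16, 2010

The 13th occurrence is 12 intervals after the first: 12 × 21 = 252 days after April 8, 2010.
April has 30 days — 22 days to the end of April leaves 230.
May has 31 days (199 left).
June has 30 days (169 left).
July has 31 days (138 left).
August has 31 days (107 left).
September has 30 days (77 left).
October has 31 days (46 left).
November has 30 days (16 left).
16 days into December → December 16, 2010.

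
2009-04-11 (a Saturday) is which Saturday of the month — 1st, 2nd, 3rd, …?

Day 11 falls in week ⌈11/7⌉ of the month.
Days 1–7 hold the 1st Saturday, 8–14 the 2nd, 15–21 the 3rd, 22–28 the 4th, 29–31 the 5th.
11 is in the range for the 2nd.

2nd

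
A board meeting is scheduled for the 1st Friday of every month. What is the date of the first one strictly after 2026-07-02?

2026-07-03

July 2026 starts on a Wednesday, so its 1st Friday is 2026-07-03 (2 days in).
2026-07-03 is after 2026-07-02, so that is the next one.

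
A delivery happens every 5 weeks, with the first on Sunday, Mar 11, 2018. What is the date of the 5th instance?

Jul 29, 2018

The 5th occurrence is 4 intervals after the first: 4 × 35 = 140 days after Mar 11, 2018.
Mar has 31 days — 20 days to the end of Mar leaves 120.
Apr has 30 days (90 left).
May has 31 days (59 left).
Jun has 30 days (29 left).
29 days into Jul → Jul 29, 2018.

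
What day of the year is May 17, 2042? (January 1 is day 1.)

137

Days in months before May: 31 + 28 + 31 + 30 = 120.
Plus 17 days into May → day 137.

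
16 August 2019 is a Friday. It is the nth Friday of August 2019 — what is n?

Day 16 falls in week ⌈16/7⌉ of the month.
Days 1–7 hold the 1st Friday, 8–14 the 2nd, 15–21 the 3rd, 22–28 the 4th, 29–31 the 5th.
16 is in the range for the 3rd.

3rd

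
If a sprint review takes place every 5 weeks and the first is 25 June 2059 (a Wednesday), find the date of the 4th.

8 October 2059

The 4th occurrence is 3 intervals after the first: 3 × 35 = 105 days after 25 June 2059.
June has 30 days — 5 days to the end of June leaves 100.
July has 31 days (69 left).
August has 31 days (38 left).
September has 30 days (8 left).
8 days into October → 8 October 2059.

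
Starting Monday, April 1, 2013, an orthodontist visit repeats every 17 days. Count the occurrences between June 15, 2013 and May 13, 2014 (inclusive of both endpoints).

Occurrences land 17·i days after April 1, 2013 for i = 0, 1, 2, …
June 15, 2013 is 75 days after the start; 75 ÷ 17 = 4 remainder 7; since the remainder is 7, round up to i = 5. First occurrence in the window: #6 on June 25, 2013 (5×17 = 85 days in).
May 13, 2014 is 407 days after the start; 407 ÷ 17 = 23 remainder 16. Last occurrence in the window: #24 on April 27, 2014.
Occurrences #6 through #24: 19 in total.

19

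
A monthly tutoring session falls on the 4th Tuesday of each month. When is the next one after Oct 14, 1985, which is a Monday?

Oct 1985 starts on a Tuesday; its first Tuesday is the 1st, so the 4th Tuesday is the 22nd — Oct 22, 1985.
Oct 22, 1985 is after Oct 14, 1985, so that is the next one.

Oct 22, 1985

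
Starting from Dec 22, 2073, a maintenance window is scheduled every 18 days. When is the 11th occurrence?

Jun 20, 2074

The 11th occurrence is 10 intervals after the first: 10 × 18 = 180 days after Dec 22, 2073.
Dec has 31 days — 9 days to the end of Dec leaves 171.
Jan has 31 days (140 left).
Feb has 28 days (112 left).
Mar has 31 days (81 left).
Apr has 30 days (51 left).
May has 31 days (20 left).
20 days into Jun → Jun 20, 2074.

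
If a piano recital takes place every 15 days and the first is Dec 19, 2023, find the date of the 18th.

Aug 30, 2024

The 18th occurrence is 17 intervals after the first: 17 × 15 = 255 days after Dec 19, 2023.
Dec has 31 days — 12 days to the end of Dec leaves 243.
Jan has 31 days (212 left).
Feb has 29 days (183 left).
Mar has 31 days (152 left).
Apr has 30 days (122 left).
May has 31 days (91 left).
Jun has 30 days (61 left).
Jul has 31 days (30 left).
30 days into Aug → Aug 30, 2024.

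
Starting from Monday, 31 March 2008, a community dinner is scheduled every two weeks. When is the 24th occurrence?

16 February 2009

The 24th occurrence is 23 intervals after the first: 23 × 14 = 322 days after 31 March 2008.
March has 31 days — 0 days to the end of March leaves 322.
April has 30 days (292 left).
May has 31 days (261 left).
June has 30 days (231 left).
July has 31 days (200 left).
August has 31 days (169 left).
September has 30 days (139 left).
October has 31 days (108 left).
November has 30 days (78 left).
December has 31 days (47 left).
January has 31 days (16 left).
16 days into February → 16 February 2009.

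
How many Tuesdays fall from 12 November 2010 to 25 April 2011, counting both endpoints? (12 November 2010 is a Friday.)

12 November 2010 is a Friday; the first Tuesday on or after it is 16 November 2010 (4 days later).
From 16 November 2010 to 25 April 2011: 14 + 31 + 31 + 28 + 31 + 25 = 160 days (rest of November, December, January, February, March, April).
160 ÷ 7 = 22 full weeks with remainder 6, so 22 more Tuesdays after the first → 23.

23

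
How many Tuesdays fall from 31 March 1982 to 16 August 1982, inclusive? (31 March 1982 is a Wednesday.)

19

31 March 1982 is a Wednesday; the first Tuesday on or after it is 6 April 1982 (6 days later).
From 6 April 1982 to 16 August 1982: 24 + 31 + 30 + 31 + 16 = 132 days (rest of April, May, June, July, August).
132 ÷ 7 = 18 full weeks with remainder 6, so 18 more Tuesdays after the first → 19.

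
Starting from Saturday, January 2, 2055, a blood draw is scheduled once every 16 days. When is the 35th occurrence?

June 29, 2056

The 35th occurrence is 34 intervals after the first: 34 × 16 = 544 days after January 2, 2055.
January has 31 days — 29 days to the end of January leaves 515.
From end of January to end of 2055 is 334 days (181 left).
January has 31 days (150 left).
February has 29 days (121 left).
March has 31 days (90 left).
April has 30 days (60 left).
May has 31 days (29 left).
29 days into June → June 29, 2056.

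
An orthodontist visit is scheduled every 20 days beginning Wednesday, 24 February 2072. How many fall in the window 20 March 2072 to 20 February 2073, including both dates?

17

Occurrences land 20·i days after 24 February 2072 for i = 0, 1, 2, …
20 March 2072 is 25 days after the start; 25 ÷ 20 = 1 remainder 5; since the remainder is 5, round up to i = 2. First occurrence in the window: #3 on 4 April 2072 (2×20 = 40 days in).
20 February 2073 is 362 days after the start; 362 ÷ 20 = 18 remainder 2. Last occurrence in the window: #19 on 18 February 2073.
Occurrences #3 through #19: 17 in total.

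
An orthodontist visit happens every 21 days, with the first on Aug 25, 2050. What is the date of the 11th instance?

Mar 23, 2051

The 11th occurrence is 10 intervals after the first: 10 × 21 = 210 days after Aug 25, 2050.
Aug has 31 days — 6 days to the end of Aug leaves 204.
Sep has 30 days (174 left).
Oct has 31 days (143 left).
Nov has 30 days (113 left).
Dec has 31 days (82 left).
Jan has 31 days (51 left).
Feb has 28 days (23 left).
23 days into Mar → Mar 23, 2051.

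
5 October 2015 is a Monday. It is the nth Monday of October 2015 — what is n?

Day 5 falls in week ⌈5/7⌉ of the month.
Days 1–7 hold the 1st Monday, 8–14 the 2nd, 15–21 the 3rd, 22–28 the 4th, 29–31 the 5th.
5 is in the range for the 1st.

1st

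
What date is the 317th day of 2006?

Jan has 31 days (317 − 31 = 286 remain).
Feb has 28 days (286 − 28 = 258 remain).
Mar has 31 days (258 − 31 = 227 remain).
Apr has 30 days (227 − 30 = 197 remain).
May has 31 days (197 − 31 = 166 remain).
Jun has 30 days (166 − 30 = 136 remain).
Jul has 31 days (136 − 31 = 105 remain).
Aug has 31 days (105 − 31 = 74 remain).
Sep has 30 days (74 − 30 = 44 remain).
Oct has 31 days (44 − 31 = 13 remain).
13 into Nov → Nov 13.

Nov 13, 2006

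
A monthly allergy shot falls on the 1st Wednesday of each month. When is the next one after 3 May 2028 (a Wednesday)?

7 June 2028

May 2028 starts on a Monday, so its 1st Wednesday is 3 May 2028 (2 days in).
That is not after 3 May 2028, so look at June 2028.
June 2028 starts on a Thursday, so its 1st Wednesday is 7 June 2028 (6 days in).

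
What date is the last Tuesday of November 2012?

27 November 2012

The first Tuesday of November 2012 is November 6.
November 2012 has 30 days. Adding weeks: 6, 13, 20, 27 — the last one ≤ 30 is the 27th.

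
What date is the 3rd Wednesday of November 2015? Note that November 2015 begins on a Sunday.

November 2015 begins on a Sunday, so the first Wednesday is November 4 (3 days later).
The 3rd Wednesday is 2 weeks later: 4 + 14 = 18.

November 18, 2015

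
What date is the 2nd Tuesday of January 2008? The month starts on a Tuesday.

2008-01-08

January 2008 begins on a Tuesday, so the first Tuesday is January 1.
The 2nd Tuesday is 1 weeks later: 1 + 7 = 8.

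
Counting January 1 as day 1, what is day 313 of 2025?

2025-11-09

January has 31 days (313 − 31 = 282 remain).
February has 28 days (282 − 28 = 254 remain).
March has 31 days (254 − 31 = 223 remain).
April has 30 days (223 − 30 = 193 remain).
May has 31 days (193 − 31 = 162 remain).
June has 30 days (162 − 30 = 132 remain).
July has 31 days (132 − 31 = 101 remain).
August has 31 days (101 − 31 = 70 remain).
September has 30 days (70 − 30 = 40 remain).
October has 31 days (40 − 31 = 9 remain).
9 into November → November 9.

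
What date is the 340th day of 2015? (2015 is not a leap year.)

6 December 2015

January has 31 days (340 − 31 = 309 remain).
February has 28 days (309 − 28 = 281 remain).
March has 31 days (281 − 31 = 250 remain).
April has 30 days (250 − 30 = 220 remain).
May has 31 days (220 − 31 = 189 remain).
June has 30 days (189 − 30 = 159 remain).
July has 31 days (159 − 31 = 128 remain).
August has 31 days (128 − 31 = 97 remain).
September has 30 days (97 − 30 = 67 remain).
October has 31 days (67 − 31 = 36 remain).
November has 30 days (36 − 30 = 6 remain).
6 into December → December 6.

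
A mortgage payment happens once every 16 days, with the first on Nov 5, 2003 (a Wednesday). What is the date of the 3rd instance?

Dec 7, 2003

The 3rd occurrence is 2 intervals after the first: 2 × 16 = 32 days after Nov 5, 2003.
Nov has 30 days — 25 days to the end of Nov leaves 7.
7 days into Dec → Dec 7, 2003.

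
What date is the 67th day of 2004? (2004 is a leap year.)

January has 31 days (67 − 31 = 36 remain).
February has 29 days (36 − 29 = 7 remain).
7 into March → March 7.

2004-03-07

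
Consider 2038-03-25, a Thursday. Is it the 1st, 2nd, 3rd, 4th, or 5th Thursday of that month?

4th

Day 25 falls in week ⌈25/7⌉ of the month.
Days 1–7 hold the 1st Thursday, 8–14 the 2nd, 15–21 the 3rd, 22–28 the 4th, 29–31 the 5th.
25 is in the range for the 4th.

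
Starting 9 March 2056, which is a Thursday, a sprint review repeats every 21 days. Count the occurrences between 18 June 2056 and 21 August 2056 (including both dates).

Occurrences land 21·i days after 9 March 2056 for i = 0, 1, 2, …
18 June 2056 is 101 days after the start; 101 ÷ 21 = 4 remainder 17; since the remainder is 17, round up to i = 5. First occurrence in the window: #6 on 22 June 2056 (5×21 = 105 days in).
21 August 2056 is 165 days after the start; 165 ÷ 21 = 7 remainder 18. Last occurrence in the window: #8 on 3 August 2056.
Occurrences #6 through #8: 3 in total.

3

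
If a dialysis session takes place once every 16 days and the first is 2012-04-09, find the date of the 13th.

The 13th occurrence is 12 intervals after the first: 12 × 16 = 192 days after 2012-04-09.
April has 30 days — 21 days to the end of April leaves 171.
May has 31 days (140 left).
June has 30 days (110 left).
July has 31 days (79 left).
August has 31 days (48 left).
September has 30 days (18 left).
18 days into October → 2012-10-18.

2012-10-18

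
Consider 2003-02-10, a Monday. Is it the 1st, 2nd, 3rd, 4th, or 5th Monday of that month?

2nd

Day 10 falls in week ⌈10/7⌉ of the month.
Days 1–7 hold the 1st Monday, 8–14 the 2nd, 15–21 the 3rd, 22–28 the 4th, 29–31 the 5th.
10 is in the range for the 2nd.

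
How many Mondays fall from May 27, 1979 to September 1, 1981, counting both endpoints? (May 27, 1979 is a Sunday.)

May 27, 1979 is a Sunday; the first Monday on or after it is May 28, 1979 (1 day later).
From May 28, 1979 to September 1, 1981: 217 + 366 + 244 = 827 days (rest of 1979, 1980, to September 1, 1981 in 1981).
827 ÷ 7 = 118 full weeks with remainder 1, so 118 more Mondays after the first → 119.

119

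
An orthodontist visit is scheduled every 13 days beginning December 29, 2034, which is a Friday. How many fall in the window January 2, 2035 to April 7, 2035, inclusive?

7

Occurrences land 13·i days after December 29, 2034 for i = 0, 1, 2, …
January 2, 2035 is 4 days after the start; 4 ÷ 13 = 0 remainder 4; since the remainder is 4, round up to i = 1. First occurrence in the window: #2 on January 11, 2035 (1×13 = 13 days in).
April 7, 2035 is 99 days after the start; 99 ÷ 13 = 7 remainder 8. Last occurrence in the window: #8 on March 30, 2035.
Occurrences #2 through #8: 7 in total.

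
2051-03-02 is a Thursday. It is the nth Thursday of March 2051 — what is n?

Day 2 falls in week ⌈2/7⌉ of the month.
Days 1–7 hold the 1st Thursday, 8–14 the 2nd, 15–21 the 3rd, 22–28 the 4th, 29–31 the 5th.
2 is in the range for the 1st.

1st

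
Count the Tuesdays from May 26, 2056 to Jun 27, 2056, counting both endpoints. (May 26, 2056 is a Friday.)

May 26, 2056 is a Friday; the first Tuesday on or after it is May 30, 2056 (4 days later).
From May 30, 2056 to Jun 27, 2056: 1 + 27 = 28 days (rest of May, Jun).
28 ÷ 7 = 4 full weeks with remainder 0, so 4 more Tuesdays after the first → 5.

5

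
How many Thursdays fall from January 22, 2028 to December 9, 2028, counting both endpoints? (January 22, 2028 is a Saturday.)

January 22, 2028 is a Saturday; the first Thursday on or after it is January 27, 2028 (5 days later).
From January 27, 2028 to December 9, 2028: 4 + 29 + 31 + 30 + 31 + 30 + 31 + 31 + 30 + 31 + 30 + 9 = 317 days (rest of January, February, March, April, May, June, July, August, September, October, November, December).
317 ÷ 7 = 45 full weeks with remainder 2, so 45 more Thursdays after the first → 46.

46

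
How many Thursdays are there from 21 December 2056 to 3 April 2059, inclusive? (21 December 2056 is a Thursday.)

120

21 December 2056 is a Thursday; the first Thursday on or after it is 21 December 2056.
From 21 December 2056 to 3 April 2059: 10 + 365 + 365 + 93 = 833 days (rest of 2056, 2057, 2058, to 3 April 2059 in 2059).
833 ÷ 7 = 119 full weeks with remainder 0, so 119 more Thursdays after the first → 120.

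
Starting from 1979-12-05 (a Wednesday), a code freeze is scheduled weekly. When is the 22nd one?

1980-04-30

The 22nd occurrence is 21 intervals after the first: 21 × 7 = 147 days after 1979-12-05.
December has 31 days — 26 days to the end of December leaves 121.
January has 31 days (90 left).
February has 29 days (61 left).
March has 31 days (30 left).
30 days into April → 1980-04-30.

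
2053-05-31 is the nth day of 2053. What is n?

Days in months before May: 31 + 28 + 31 + 30 = 120.
Plus 31 days into May → day 151.

151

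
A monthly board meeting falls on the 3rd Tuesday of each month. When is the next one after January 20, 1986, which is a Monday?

January 1986 starts on a Wednesday; its first Tuesday is the 7th, so the 3rd Tuesday is the 21st — January 21, 1986.
January 21, 1986 is after January 20, 1986, so that is the next one.

January 21, 1986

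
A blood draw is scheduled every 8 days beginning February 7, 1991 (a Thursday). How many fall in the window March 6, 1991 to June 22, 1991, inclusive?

Occurrences land 8·i days after February 7, 1991 for i = 0, 1, 2, …
March 6, 1991 is 27 days after the start; 27 ÷ 8 = 3 remainder 3; since the remainder is 3, round up to i = 4. First occurrence in the window: #5 on March 11, 1991 (4×8 = 32 days in).
June 22, 1991 is 135 days after the start; 135 ÷ 8 = 16 remainder 7. Last occurrence in the window: #17 on June 15, 1991.
Occurrences #5 through #17: 13 in total.

13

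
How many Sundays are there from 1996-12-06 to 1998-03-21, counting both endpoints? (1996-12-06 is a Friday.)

1996-12-06 is a Friday; the first Sunday on or after it is 1996-12-08 (2 days later).
From 1996-12-08 to 1998-03-21: 23 + 365 + 80 = 468 days (rest of 1996, 1997, to 1998-03-21 in 1998).
468 ÷ 7 = 66 full weeks with remainder 6, so 66 more Sundays after the first → 67.

67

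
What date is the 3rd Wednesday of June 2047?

June 19, 2047

The first Wednesday of June 2047 is June 5.
The 3rd Wednesday is 2 weeks later: 5 + 14 = 19.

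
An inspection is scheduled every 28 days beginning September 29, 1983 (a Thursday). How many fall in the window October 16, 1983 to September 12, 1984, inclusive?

12

Occurrences land 28·i days after September 29, 1983 for i = 0, 1, 2, …
October 16, 1983 is 17 days after the start; 17 ÷ 28 = 0 remainder 17; since the remainder is 17, round up to i = 1. First occurrence in the window: #2 on October 27, 1983 (1×28 = 28 days in).
September 12, 1984 is 349 days after the start; 349 ÷ 28 = 12 remainder 13. Last occurrence in the window: #13 on August 30, 1984.
Occurrences #2 through #13: 12 in total.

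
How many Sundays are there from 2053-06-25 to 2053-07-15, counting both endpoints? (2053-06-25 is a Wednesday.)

2053-06-25 is a Wednesday; the first Sunday on or after it is 2053-06-29 (4 days later).
From 2053-06-29 to 2053-07-15: 1 + 15 = 16 days (rest of June, July).
16 ÷ 7 = 2 full weeks with remainder 2, so 2 more Sundays after the first → 3.

3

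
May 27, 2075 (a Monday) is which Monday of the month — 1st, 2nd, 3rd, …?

4th

Day 27 falls in week ⌈27/7⌉ of the month.
Days 1–7 hold the 1st Monday, 8–14 the 2nd, 15–21 the 3rd, 22–28 the 4th, 29–31 the 5th.
27 is in the range for the 4th.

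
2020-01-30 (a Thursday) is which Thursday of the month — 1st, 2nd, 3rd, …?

5th

Day 30 falls in week ⌈30/7⌉ of the month.
Days 1–7 hold the 1st Thursday, 8–14 the 2nd, 15–21 the 3rd, 22–28 the 4th, 29–31 the 5th.
30 is in the range for the 5th.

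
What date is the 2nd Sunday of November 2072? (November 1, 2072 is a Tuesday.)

November 2072 begins on a Tuesday, so the first Sunday is November 6 (5 days later).
The 2nd Sunday is 1 weeks later: 6 + 7 = 13.

2072-11-13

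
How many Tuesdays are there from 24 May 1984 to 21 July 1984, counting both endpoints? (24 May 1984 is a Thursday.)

8

24 May 1984 is a Thursday; the first Tuesday on or after it is 29 May 1984 (5 days later).
From 29 May 1984 to 21 July 1984: 2 + 30 + 21 = 53 days (rest of May, June, July).
53 ÷ 7 = 7 full weeks with remainder 4, so 7 more Tuesdays after the first → 8.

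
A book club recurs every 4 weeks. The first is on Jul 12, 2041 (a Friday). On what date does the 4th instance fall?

The 4th occurrence is 3 intervals after the first: 3 × 28 = 84 days after Jul 12, 2041.
Jul has 31 days — 19 days to the end of Jul leaves 65.
Aug has 31 days (34 left).
Sep has 30 days (4 left).
4 days into Oct → Oct 4, 2041.

Oct 4, 2041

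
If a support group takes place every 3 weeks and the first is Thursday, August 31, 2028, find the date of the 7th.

The 7th occurrence is 6 intervals after the first: 6 × 21 = 126 days after August 31, 2028.
August has 31 days — 0 days to the end of August leaves 126.
September has 30 days (96 left).
October has 31 days (65 left).
November has 30 days (35 left).
December has 31 days (4 left).
4 days into January → January 4, 2029.

January 4, 2029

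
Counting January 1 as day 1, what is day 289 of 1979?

Oct 16, 1979

Jan has 31 days (289 − 31 = 258 remain).
Feb has 28 days (258 − 28 = 230 remain).
Mar has 31 days (230 − 31 = 199 remain).
Apr has 30 days (199 − 30 = 169 remain).
May has 31 days (169 − 31 = 138 remain).
Jun has 30 days (138 − 30 = 108 remain).
Jul has 31 days (108 − 31 = 77 remain).
Aug has 31 days (77 − 31 = 46 remain).
Sep has 30 days (46 − 30 = 16 remain).
16 into Oct → Oct 16.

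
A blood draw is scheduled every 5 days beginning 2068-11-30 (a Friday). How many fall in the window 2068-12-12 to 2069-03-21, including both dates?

20

Occurrences land 5·i days after 2068-11-30 for i = 0, 1, 2, …
2068-12-12 is 12 days after the start; 12 ÷ 5 = 2 remainder 2; since the remainder is 2, round up to i = 3. First occurrence in the window: #4 on 2068-12-15 (3×5 = 15 days in).
2069-03-21 is 111 days after the start; 111 ÷ 5 = 22 remainder 1. Last occurrence in the window: #23 on 2069-03-20.
Occurrences #4 through #23: 20 in total.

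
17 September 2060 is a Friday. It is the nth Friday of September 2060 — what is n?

Day 17 falls in week ⌈17/7⌉ of the month.
Days 1–7 hold the 1st Friday, 8–14 the 2nd, 15–21 the 3rd, 22–28 the 4th, 29–31 the 5th.
17 is in the range for the 3rd.

3rd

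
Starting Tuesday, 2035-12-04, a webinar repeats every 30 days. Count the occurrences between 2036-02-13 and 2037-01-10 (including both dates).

11

Occurrences land 30·i days after 2035-12-04 for i = 0, 1, 2, …
2036-02-13 is 71 days after the start; 71 ÷ 30 = 2 remainder 11; since the remainder is 11, round up to i = 3. First occurrence in the window: #4 on 2036-03-03 (3×30 = 90 days in).
2037-01-10 is 403 days after the start; 403 ÷ 30 = 13 remainder 13. Last occurrence in the window: #14 on 2036-12-28.
Occurrences #4 through #14: 11 in total.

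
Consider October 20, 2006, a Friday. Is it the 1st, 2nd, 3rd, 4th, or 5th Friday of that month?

Day 20 falls in week ⌈20/7⌉ of the month.
Days 1–7 hold the 1st Friday, 8–14 the 2nd, 15–21 the 3rd, 22–28 the 4th, 29–31 the 5th.
20 is in the range for the 3rd.

3rd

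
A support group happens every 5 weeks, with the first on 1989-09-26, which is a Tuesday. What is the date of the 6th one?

The 6th occurrence is 5 intervals after the first: 5 × 35 = 175 days after 1989-09-26.
September has 30 days — 4 days to the end of September leaves 171.
October has 31 days (140 left).
November has 30 days (110 left).
December has 31 days (79 left).
January has 31 days (48 left).
February has 28 days (20 left).
20 days into March → 1990-03-20.

1990-03-20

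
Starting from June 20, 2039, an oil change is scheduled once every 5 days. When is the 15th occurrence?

The 15th occurrence is 14 intervals after the first: 14 × 5 = 70 days after June 20, 2039.
June has 30 days — 10 days to the end of June leaves 60.
July has 31 days (29 left).
29 days into August → August 29, 2039.

August 29, 2039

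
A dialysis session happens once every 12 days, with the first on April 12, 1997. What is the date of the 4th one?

The 4th occurrence is 3 intervals after the first: 3 × 12 = 36 days after April 12, 1997.
April has 30 days — 18 days to the end of April leaves 18.
18 days into May → May 18, 1997.

May 18, 1997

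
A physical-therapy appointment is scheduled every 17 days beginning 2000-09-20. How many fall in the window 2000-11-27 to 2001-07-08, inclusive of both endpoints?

Occurrences land 17·i days after 2000-09-20 for i = 0, 1, 2, …
2000-11-27 is 68 days after the start; 68 ÷ 17 = 4 remainder 0. First occurrence in the window: #5 on 2000-11-27 (4×17 = 68 days in).
2001-07-08 is 291 days after the start; 291 ÷ 17 = 17 remainder 2. Last occurrence in the window: #18 on 2001-07-06.
Occurrences #5 through #18: 14 in total.

14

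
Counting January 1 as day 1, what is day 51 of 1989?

January has 31 days (51 − 31 = 20 remain).
20 into February → February 20.

1989-02-20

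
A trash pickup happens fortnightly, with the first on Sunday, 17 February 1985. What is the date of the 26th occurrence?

The 26th occurrence is 25 intervals after the first: 25 × 14 = 350 days after 17 February 1985.
February has 28 days — 11 days to the end of February leaves 339.
March has 31 days (308 left).
April has 30 days (278 left).
May has 31 days (247 left).
June has 30 days (217 left).
July has 31 days (186 left).
August has 31 days (155 left).
September has 30 days (125 left).
October has 31 days (94 left).
November has 30 days (64 left).
December has 31 days (33 left).
January has 31 days (2 left).
2 days into February → 2 February 1986.

2 February 1986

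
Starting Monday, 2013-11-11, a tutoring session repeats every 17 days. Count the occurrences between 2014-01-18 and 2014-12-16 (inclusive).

Occurrences land 17·i days after 2013-11-11 for i = 0, 1, 2, …
2014-01-18 is 68 days after the start; 68 ÷ 17 = 4 remainder 0. First occurrence in the window: #5 on 2014-01-18 (4×17 = 68 days in).
2014-12-16 is 400 days after the start; 400 ÷ 17 = 23 remainder 9. Last occurrence in the window: #24 on 2014-12-07.
Occurrences #5 through #24: 20 in total.

20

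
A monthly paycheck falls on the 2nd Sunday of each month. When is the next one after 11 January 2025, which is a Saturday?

January 2025 starts on a Wednesday; its first Sunday is the 5th, so the 2nd Sunday is the 12th — 12 January 2025.
12 January 2025 is after 11 January 2025, so that is the next one.

12 January 2025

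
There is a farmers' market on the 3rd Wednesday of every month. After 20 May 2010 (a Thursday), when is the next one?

May 2010 starts on a Saturday; its first Wednesday is the 5th, so the 3rd Wednesday is the 19th — 19 May 2010.
That is not after 20 May 2010, so look at June 2010.
June 2010 starts on a Tuesday; its first Wednesday is the 2nd, so the 3rd Wednesday is the 16th — 16 June 2010.

16 June 2010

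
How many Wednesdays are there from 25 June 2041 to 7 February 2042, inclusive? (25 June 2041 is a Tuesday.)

25 June 2041 is a Tuesday; the first Wednesday on or after it is 26 June 2041 (1 day later).
From 26 June 2041 to 7 February 2042: 4 + 31 + 31 + 30 + 31 + 30 + 31 + 31 + 7 = 226 days (rest of June, July, August, September, October, November, December, January, February).
226 ÷ 7 = 32 full weeks with remainder 2, so 32 more Wednesdays after the first → 33.

33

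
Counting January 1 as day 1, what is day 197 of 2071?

Jan has 31 days (197 − 31 = 166 remain).
Feb has 28 days (166 − 28 = 138 remain).
Mar has 31 days (138 − 31 = 107 remain).
Apr has 30 days (107 − 30 = 77 remain).
May has 31 days (77 − 31 = 46 remain).
Jun has 30 days (46 − 30 = 16 remain).
16 into Jul → Jul 16.

Jul 16, 2071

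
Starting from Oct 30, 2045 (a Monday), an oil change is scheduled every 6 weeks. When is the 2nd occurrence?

Dec 11, 2045

The 2nd occurrence is 1 interval after the first: 1 × 42 = 42 days after Oct 30, 2045.
Oct has 31 days — 1 day to the end of Oct leaves 41.
Nov has 30 days (11 left).
11 days into Dec → Dec 11, 2045.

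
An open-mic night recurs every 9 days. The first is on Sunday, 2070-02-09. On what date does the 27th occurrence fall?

2070-10-01

The 27th occurrence is 26 intervals after the first: 26 × 9 = 234 days after 2070-02-09.
February has 28 days — 19 days to the end of February leaves 215.
March has 31 days (184 left).
April has 30 days (154 left).
May has 31 days (123 left).
June has 30 days (93 left).
July has 31 days (62 left).
August has 31 days (31 left).
September has 30 days (1 left).
1 day into October → 2070-10-01.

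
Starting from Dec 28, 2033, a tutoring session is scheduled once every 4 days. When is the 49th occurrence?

Jul 8, 2034

The 49th occurrence is 48 intervals after the first: 48 × 4 = 192 days after Dec 28, 2033.
Dec has 31 days — 3 days to the end of Dec leaves 189.
Jan has 31 days (158 left).
Feb has 28 days (130 left).
Mar has 31 days (99 left).
Apr has 30 days (69 left).
May has 31 days (38 left).
Jun has 30 days (8 left).
8 days into Jul → Jul 8, 2034.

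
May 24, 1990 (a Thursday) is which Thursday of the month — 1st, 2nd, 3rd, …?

Day 24 falls in week ⌈24/7⌉ of the month.
Days 1–7 hold the 1st Thursday, 8–14 the 2nd, 15–21 the 3rd, 22–28 the 4th, 29–31 the 5th.
24 is in the range for the 4th.

4th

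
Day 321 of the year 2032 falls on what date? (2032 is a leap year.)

2032-11-16

January has 31 days (321 − 31 = 290 remain).
February has 29 days (290 − 29 = 261 remain).
March has 31 days (261 − 31 = 230 remain).
April has 30 days (230 − 30 = 200 remain).
May has 31 days (200 − 31 = 169 remain).
June has 30 days (169 − 30 = 139 remain).
July has 31 days (139 − 31 = 108 remain).
August has 31 days (108 − 31 = 77 remain).
September has 30 days (77 − 30 = 47 remain).
October has 31 days (47 − 31 = 16 remain).
16 into November → November 16.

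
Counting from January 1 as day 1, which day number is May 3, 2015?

Days in months before May: 31 + 28 + 31 + 30 = 120.
Plus 3 days into May → day 123.

123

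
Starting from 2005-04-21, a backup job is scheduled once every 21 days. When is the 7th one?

The 7th occurrence is 6 intervals after the first: 6 × 21 = 126 days after 2005-04-21.
April has 30 days — 9 days to the end of April leaves 117.
May has 31 days (86 left).
June has 30 days (56 left).
July has 31 days (25 left).
25 days into August → 2005-08-25.

2005-08-25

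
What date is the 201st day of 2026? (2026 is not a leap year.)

Jan has 31 days (201 − 31 = 170 remain).
Feb has 28 days (170 − 28 = 142 remain).
Mar has 31 days (142 − 31 = 111 remain).
Apr has 30 days (111 − 30 = 81 remain).
May has 31 days (81 − 31 = 50 remain).
Jun has 30 days (50 − 30 = 20 remain).
20 into Jul → Jul 20.

Jul 20, 2026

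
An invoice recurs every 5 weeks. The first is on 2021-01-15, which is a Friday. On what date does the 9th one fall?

The 9th occurrence is 8 intervals after the first: 8 × 35 = 280 days after 2021-01-15.
January has 31 days — 16 days to the end of January leaves 264.
February has 28 days (236 left).
March has 31 days (205 left).
April has 30 days (175 left).
May has 31 days (144 left).
June has 30 days (114 left).
July has 31 days (83 left).
August has 31 days (52 left).
September has 30 days (22 left).
22 days into October → 2021-10-22.

2021-10-22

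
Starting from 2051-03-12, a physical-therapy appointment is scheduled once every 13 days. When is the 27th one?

2052-02-13

The 27th occurrence is 26 intervals after the first: 26 × 13 = 338 days after 2051-03-12.
March has 31 days — 19 days to the end of March leaves 319.
April has 30 days (289 left).
May has 31 days (258 left).
June has 30 days (228 left).
July has 31 days (197 left).
August has 31 days (166 left).
September has 30 days (136 left).
October has 31 days (105 left).
November has 30 days (75 left).
December has 31 days (44 left).
January has 31 days (13 left).
13 days into February → 2052-02-13.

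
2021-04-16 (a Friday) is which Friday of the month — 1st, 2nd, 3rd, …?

Day 16 falls in week ⌈16/7⌉ of the month.
Days 1–7 hold the 1st Friday, 8–14 the 2nd, 15–21 the 3rd, 22–28 the 4th, 29–31 the 5th.
16 is in the range for the 3rd.

3rd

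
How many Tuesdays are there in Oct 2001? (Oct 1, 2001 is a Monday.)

Oct 1, 2001 is a Monday; the first Tuesday on or after it is Oct 2, 2001 (1 day later).
From Oct 2, 2001 to Oct 31, 2001 is 31 − 2 = 29 days.
29 ÷ 7 = 4 full weeks with remainder 1, so 4 more Tuesdays after the first → 5.

5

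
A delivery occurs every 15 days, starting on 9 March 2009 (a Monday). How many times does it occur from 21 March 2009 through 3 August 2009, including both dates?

9

Occurrences land 15·i days after 9 March 2009 for i = 0, 1, 2, …
21 March 2009 is 12 days after the start; 12 ÷ 15 = 0 remainder 12; since the remainder is 12, round up to i = 1. First occurrence in the window: #2 on 24 March 2009 (1×15 = 15 days in).
3 August 2009 is 147 days after the start; 147 ÷ 15 = 9 remainder 12. Last occurrence in the window: #10 on 22 July 2009.
Occurrences #2 through #10: 9 in total.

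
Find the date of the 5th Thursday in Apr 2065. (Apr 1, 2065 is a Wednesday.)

Apr 30, 2065

Apr 2065 begins on a Wednesday, so the first Thursday is Apr 2 (1 day later).
The 5th Thursday is 4 weeks later: 2 + 28 = 30.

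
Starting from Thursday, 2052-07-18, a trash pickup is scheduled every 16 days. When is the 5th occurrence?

The 5th occurrence is 4 intervals after the first: 4 × 16 = 64 days after 2052-07-18.
July has 31 days — 13 days to the end of July leaves 51.
August has 31 days (20 left).
20 days into September → 2052-09-20.

2052-09-20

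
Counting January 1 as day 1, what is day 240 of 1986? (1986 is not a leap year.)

Aug 28, 1986

Jan has 31 days (240 − 31 = 209 remain).
Feb has 28 days (209 − 28 = 181 remain).
Mar has 31 days (181 − 31 = 150 remain).
Apr has 30 days (150 − 30 = 120 remain).
May has 31 days (120 − 31 = 89 remain).
Jun has 30 days (89 − 30 = 59 remain).
Jul has 31 days (59 − 31 = 28 remain).
28 into Aug → Aug 28.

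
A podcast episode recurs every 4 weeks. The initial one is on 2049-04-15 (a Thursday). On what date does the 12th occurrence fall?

The 12th occurrence is 11 intervals after the first: 11 × 28 = 308 days after 2049-04-15.
April has 30 days — 15 days to the end of April leaves 293.
May has 31 days (262 left).
June has 30 days (232 left).
July has 31 days (201 left).
August has 31 days (170 left).
September has 30 days (140 left).
October has 31 days (109 left).
November has 30 days (79 left).
December has 31 days (48 left).
January has 31 days (17 left).
17 days into February → 2050-02-17.

2050-02-17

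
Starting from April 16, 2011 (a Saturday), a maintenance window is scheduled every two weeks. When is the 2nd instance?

The 2nd occurrence is 1 interval after the first: 1 × 14 = 14 days after April 16, 2011.
14 days later is April 30, 2011.

April 30, 2011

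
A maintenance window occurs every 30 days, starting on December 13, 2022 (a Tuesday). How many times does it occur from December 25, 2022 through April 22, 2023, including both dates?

Occurrences land 30·i days after December 13, 2022 for i = 0, 1, 2, …
December 25, 2022 is 12 days after the start; 12 ÷ 30 = 0 remainder 12; since the remainder is 12, round up to i = 1. First occurrence in the window: #2 on January 12, 2023 (1×30 = 30 days in).
April 22, 2023 is 130 days after the start; 130 ÷ 30 = 4 remainder 10. Last occurrence in the window: #5 on April 12, 2023.
Occurrences #2 through #5: 4 in total.

4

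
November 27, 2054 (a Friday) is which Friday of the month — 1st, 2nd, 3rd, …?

4th

Day 27 falls in week ⌈27/7⌉ of the month.
Days 1–7 hold the 1st Friday, 8–14 the 2nd, 15–21 the 3rd, 22–28 the 4th, 29–31 the 5th.
27 is in the range for the 4th.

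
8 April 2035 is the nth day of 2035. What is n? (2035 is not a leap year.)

98

Days in months before April: 31 + 28 + 31 = 90.
Plus 8 days into April → day 98.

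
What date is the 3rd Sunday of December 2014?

21 December 2014

The first Sunday of December 2014 is December 7.
The 3rd Sunday is 2 weeks later: 7 + 14 = 21.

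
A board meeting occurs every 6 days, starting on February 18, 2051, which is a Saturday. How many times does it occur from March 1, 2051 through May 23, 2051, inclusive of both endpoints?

14

Occurrences land 6·i days after February 18, 2051 for i = 0, 1, 2, …
March 1, 2051 is 11 days after the start; 11 ÷ 6 = 1 remainder 5; since the remainder is 5, round up to i = 2. First occurrence in the window: #3 on March 2, 2051 (2×6 = 12 days in).
May 23, 2051 is 94 days after the start; 94 ÷ 6 = 15 remainder 4. Last occurrence in the window: #16 on May 19, 2051.
Occurrences #3 through #16: 14 in total.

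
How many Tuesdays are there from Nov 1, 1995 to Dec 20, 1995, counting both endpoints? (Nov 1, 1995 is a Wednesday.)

7

Nov 1, 1995 is a Wednesday; the first Tuesday on or after it is Nov 7, 1995 (6 days later).
From Nov 7, 1995 to Dec 20, 1995: 23 + 20 = 43 days (rest of Nov, Dec).
43 ÷ 7 = 6 full weeks with remainder 1, so 6 more Tuesdays after the first → 7.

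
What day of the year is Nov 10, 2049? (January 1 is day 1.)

Days in months before Nov: 31 + 28 + 31 + 30 + 31 + 30 + 31 + 31 + 30 + 31 = 304.
Plus 10 days into Nov → day 314.

314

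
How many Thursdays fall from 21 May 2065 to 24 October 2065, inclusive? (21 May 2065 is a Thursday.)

21 May 2065 is a Thursday; the first Thursday on or after it is 21 May 2065.
From 21 May 2065 to 24 October 2065: 10 + 30 + 31 + 31 + 30 + 24 = 156 days (rest of May, June, July, August, September, October).
156 ÷ 7 = 22 full weeks with remainder 2, so 22 more Thursdays after the first → 23.

23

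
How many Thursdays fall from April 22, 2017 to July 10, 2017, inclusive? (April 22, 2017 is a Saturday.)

April 22, 2017 is a Saturday; the first Thursday on or after it is April 27, 2017 (5 days later).
From April 27, 2017 to July 10, 2017: 3 + 31 + 30 + 10 = 74 days (rest of April, May, June, July).
74 ÷ 7 = 10 full weeks with remainder 4, so 10 more Thursdays after the first → 11.

11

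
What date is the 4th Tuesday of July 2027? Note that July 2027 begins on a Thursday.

July 2027 begins on a Thursday, so the first Tuesday is July 6 (5 days later).
The 4th Tuesday is 3 weeks later: 6 + 21 = 27.

27 July 2027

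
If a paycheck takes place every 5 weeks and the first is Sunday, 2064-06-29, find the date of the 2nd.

2064-08-03

The 2nd occurrence is 1 interval after the first: 1 × 35 = 35 days after 2064-06-29.
June has 30 days — 1 day to the end of June leaves 34.
July has 31 days (3 left).
3 days into August → 2064-08-03.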